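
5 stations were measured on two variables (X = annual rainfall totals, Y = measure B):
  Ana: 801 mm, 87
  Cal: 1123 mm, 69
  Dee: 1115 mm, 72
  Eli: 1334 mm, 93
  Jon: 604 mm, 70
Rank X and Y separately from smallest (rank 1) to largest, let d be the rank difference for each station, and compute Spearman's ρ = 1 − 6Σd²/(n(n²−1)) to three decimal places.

Ranks of variable 1: 2, 4, 3, 5, 1
Ranks of variable 2: 4, 1, 3, 5, 2
d = r₁ − r₂: -2, 3, 0, 0, -1
d²: 4, 9, 0, 0, 1; Σd² = 14
ρ = 1 − 6·14/(5·24) = 1 − 84/120 = 0.300

0.300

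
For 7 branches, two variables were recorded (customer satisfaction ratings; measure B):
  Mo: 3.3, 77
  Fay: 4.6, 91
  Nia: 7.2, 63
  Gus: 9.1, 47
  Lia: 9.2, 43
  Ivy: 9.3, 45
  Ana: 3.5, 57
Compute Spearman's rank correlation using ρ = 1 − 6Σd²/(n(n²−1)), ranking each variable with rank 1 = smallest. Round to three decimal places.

-0.786

Ranks of variable 1: 1, 3, 4, 5, 6, 7, 2
Ranks of variable 2: 6, 7, 5, 3, 1, 2, 4
d = r₁ − r₂: -5, -4, -1, 2, 5, 5, -2
d²: 25, 16, 1, 4, 25, 25, 4; Σd² = 100
ρ = 1 − 6·100/(7·48) = 1 − 600/336 = -0.786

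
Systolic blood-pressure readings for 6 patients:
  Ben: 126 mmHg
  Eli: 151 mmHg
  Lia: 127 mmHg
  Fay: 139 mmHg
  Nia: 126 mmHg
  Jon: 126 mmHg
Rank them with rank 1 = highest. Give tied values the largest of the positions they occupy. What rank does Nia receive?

6

Sorted (descending): 151, 139, 127, 126, 126, 126
The 3 values of 126 occupy positions 4–6 → each gets rank 6.
Nia has value 126 mmHg → rank 6.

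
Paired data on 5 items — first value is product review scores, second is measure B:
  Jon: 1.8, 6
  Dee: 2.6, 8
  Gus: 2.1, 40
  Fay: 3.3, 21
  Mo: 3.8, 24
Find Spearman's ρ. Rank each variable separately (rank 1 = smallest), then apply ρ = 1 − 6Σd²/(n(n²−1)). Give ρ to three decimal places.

0.400

Ranks of variable 1: 1, 3, 2, 4, 5
Ranks of variable 2: 1, 2, 5, 3, 4
d = r₁ − r₂: 0, 1, -3, 1, 1
d²: 0, 1, 9, 1, 1; Σd² = 12
ρ = 1 − 6·12/(5·24) = 1 − 72/120 = 0.400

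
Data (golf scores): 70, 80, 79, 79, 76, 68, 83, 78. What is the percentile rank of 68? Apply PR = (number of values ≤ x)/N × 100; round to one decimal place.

N = 8.
Strictly below 68: 0. Equal to 68: 1.
PR = 1/8 × 100 = 12.5

12.5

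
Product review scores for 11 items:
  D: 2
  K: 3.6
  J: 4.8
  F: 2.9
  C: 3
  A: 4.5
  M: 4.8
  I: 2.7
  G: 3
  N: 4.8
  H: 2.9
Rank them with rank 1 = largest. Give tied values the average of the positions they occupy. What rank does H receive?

Sorted (descending): 4.8, 4.8, 4.8, 4.5, 3.6, 3, 3, 2.9, 2.9, 2.7, 2
The 3 values of 4.8 occupy positions 1–3 → average rank 2.
The 2 values of 3 occupy positions 6–7 → average rank (6+7)/2 = 6.5.
The 2 values of 2.9 occupy positions 8–9 → average rank (8+9)/2 = 8.5.
H has value 2.9 → rank 8.5.

8.5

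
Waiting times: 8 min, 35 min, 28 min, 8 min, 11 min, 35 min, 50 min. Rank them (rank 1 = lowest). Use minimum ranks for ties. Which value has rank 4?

Sorted (ascending): 8, 8, 11, 28, 35, 35, 50
The 2 values of 8 occupy positions 1–2 → each gets rank 1.
The 2 values of 35 occupy positions 5–6 → each gets rank 5.
Rank 4 → value 28.

28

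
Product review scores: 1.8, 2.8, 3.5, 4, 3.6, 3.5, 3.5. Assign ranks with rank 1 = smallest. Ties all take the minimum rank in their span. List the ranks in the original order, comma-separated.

Sorted (ascending): 1.8, 2.8, 3.5, 3.5, 3.5, 3.6, 4
The 3 values of 3.5 occupy positions 3–5 → each gets rank 3.

1, 2, 3, 7, 6, 3, 3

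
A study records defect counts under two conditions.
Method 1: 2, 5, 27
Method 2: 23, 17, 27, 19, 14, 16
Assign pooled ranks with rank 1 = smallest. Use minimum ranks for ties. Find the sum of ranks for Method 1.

Sorted (ascending): 2, 5, 14, 16, 17, 19, 23, 27, 27
The 2 values of 27 occupy positions 8–9 → each gets rank 8.
Method 1 values → pooled ranks: 2→1, 5→2, 27→8
Rank sum = 1 + 2 + 8 = 11

11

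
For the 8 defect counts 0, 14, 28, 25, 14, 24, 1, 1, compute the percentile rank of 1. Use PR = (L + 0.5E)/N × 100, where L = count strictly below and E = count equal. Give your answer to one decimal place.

N = 8.
Strictly below 1: 1. Equal to 1: 2.
PR = (1 + 0.5·2)/8 × 100 = 25.0

25.0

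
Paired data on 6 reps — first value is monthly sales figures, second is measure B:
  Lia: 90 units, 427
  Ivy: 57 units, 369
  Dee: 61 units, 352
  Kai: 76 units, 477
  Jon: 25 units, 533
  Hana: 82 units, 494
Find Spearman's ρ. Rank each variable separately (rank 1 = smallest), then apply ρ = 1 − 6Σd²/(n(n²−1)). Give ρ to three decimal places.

Ranks of variable 1: 6, 2, 3, 4, 1, 5
Ranks of variable 2: 3, 2, 1, 4, 6, 5
d = r₁ − r₂: 3, 0, 2, 0, -5, 0
d²: 9, 0, 4, 0, 25, 0; Σd² = 38
ρ = 1 − 6·38/(6·35) = 1 − 228/210 = -0.086

-0.086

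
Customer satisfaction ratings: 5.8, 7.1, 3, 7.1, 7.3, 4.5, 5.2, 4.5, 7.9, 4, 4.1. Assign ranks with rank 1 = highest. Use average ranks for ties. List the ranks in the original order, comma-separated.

5, 3.5, 11, 3.5, 2, 7.5, 6, 7.5, 1, 10, 9

Sorted (descending): 7.9, 7.3, 7.1, 7.1, 5.8, 5.2, 4.5, 4.5, 4.1, 4, 3
The 2 values of 7.1 occupy positions 3–4 → average rank (3+4)/2 = 3.5.
The 2 values of 4.5 occupy positions 7–8 → average rank (7+8)/2 = 7.5.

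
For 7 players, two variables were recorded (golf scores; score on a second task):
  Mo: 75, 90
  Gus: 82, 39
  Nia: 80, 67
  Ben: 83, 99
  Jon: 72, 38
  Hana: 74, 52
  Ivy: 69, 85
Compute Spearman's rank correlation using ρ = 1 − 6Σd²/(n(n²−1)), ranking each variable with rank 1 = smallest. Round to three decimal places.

0.321

Ranks of variable 1: 4, 6, 5, 7, 2, 3, 1
Ranks of variable 2: 6, 2, 4, 7, 1, 3, 5
d = r₁ − r₂: -2, 4, 1, 0, 1, 0, -4
d²: 4, 16, 1, 0, 1, 0, 16; Σd² = 38
ρ = 1 − 6·38/(7·48) = 1 − 228/336 = 0.321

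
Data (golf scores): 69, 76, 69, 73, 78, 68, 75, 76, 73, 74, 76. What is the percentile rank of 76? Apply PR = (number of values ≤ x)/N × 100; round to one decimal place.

90.9

N = 11.
Strictly below 76: 7. Equal to 76: 3.
PR = 10/11 × 100 = 90.9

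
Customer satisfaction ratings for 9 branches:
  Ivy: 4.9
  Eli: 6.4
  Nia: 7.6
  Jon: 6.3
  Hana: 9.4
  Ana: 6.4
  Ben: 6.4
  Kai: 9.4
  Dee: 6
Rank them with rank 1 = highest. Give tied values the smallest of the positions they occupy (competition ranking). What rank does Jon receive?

7

Sorted (descending): 9.4, 9.4, 7.6, 6.4, 6.4, 6.4, 6.3, 6, 4.9
The 2 values of 9.4 occupy positions 1–2 → each gets rank 1.
The 3 values of 6.4 occupy positions 4–6 → each gets rank 4.
Jon has value 6.3 → rank 7.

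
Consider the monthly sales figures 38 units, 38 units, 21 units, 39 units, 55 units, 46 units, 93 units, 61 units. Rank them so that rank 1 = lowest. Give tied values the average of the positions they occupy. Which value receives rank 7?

61

Sorted (ascending): 21, 38, 38, 39, 46, 55, 61, 93
The 2 values of 38 occupy positions 2–3 → average rank (2+3)/2 = 2.5.
Rank 7 → value 61.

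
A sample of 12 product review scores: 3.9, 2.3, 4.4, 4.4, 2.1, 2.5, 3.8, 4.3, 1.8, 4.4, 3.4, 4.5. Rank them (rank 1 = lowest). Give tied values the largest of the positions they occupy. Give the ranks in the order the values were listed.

7, 3, 11, 11, 2, 4, 6, 8, 1, 11, 5, 12

Sorted (ascending): 1.8, 2.1, 2.3, 2.5, 3.4, 3.8, 3.9, 4.3, 4.4, 4.4, 4.4, 4.5
The 3 values of 4.4 occupy positions 9–11 → each gets rank 11.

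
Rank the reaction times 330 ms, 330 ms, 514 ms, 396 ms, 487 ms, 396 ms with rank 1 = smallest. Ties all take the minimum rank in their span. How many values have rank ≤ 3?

4

Sorted (ascending): 330, 330, 396, 396, 487, 514
The 2 values of 330 occupy positions 1–2 → each gets rank 1.
The 2 values of 396 occupy positions 3–4 → each gets rank 3.
Ranks ≤ 3: {1, 1, 3, 3} → 4 values.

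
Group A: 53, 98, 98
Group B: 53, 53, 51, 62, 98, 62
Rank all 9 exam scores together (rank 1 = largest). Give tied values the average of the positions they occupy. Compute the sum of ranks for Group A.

11

Sorted (descending): 98, 98, 98, 62, 62, 53, 53, 53, 51
The 3 values of 98 occupy positions 1–3 → average rank 2.
The 2 values of 62 occupy positions 4–5 → average rank (4+5)/2 = 4.5.
The 3 values of 53 occupy positions 6–8 → average rank 7.
Group A values → pooled ranks: 53→7, 98→2, 98→2
Rank sum = 7 + 2 + 2 = 11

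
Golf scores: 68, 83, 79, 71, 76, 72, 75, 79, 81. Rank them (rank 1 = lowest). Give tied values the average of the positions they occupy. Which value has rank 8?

81

Sorted (ascending): 68, 71, 72, 75, 76, 79, 79, 81, 83
The 2 values of 79 occupy positions 6–7 → average rank (6+7)/2 = 6.5.
Rank 8 → value 81.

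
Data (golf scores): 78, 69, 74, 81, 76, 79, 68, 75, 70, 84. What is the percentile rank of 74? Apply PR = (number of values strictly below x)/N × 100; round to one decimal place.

30.0

N = 10.
Strictly below 74: 3. Equal to 74: 1.
PR = 3/10 × 100 = 30.0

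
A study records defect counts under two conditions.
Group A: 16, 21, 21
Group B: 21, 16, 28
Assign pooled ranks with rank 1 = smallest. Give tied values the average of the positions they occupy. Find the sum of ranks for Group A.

Sorted (ascending): 16, 16, 21, 21, 21, 28
The 2 values of 16 occupy positions 1–2 → average rank (1+2)/2 = 1.5.
The 3 values of 21 occupy positions 3–5 → average rank 4.
Group A values → pooled ranks: 16→1.5, 21→4, 21→4
Rank sum = 1.5 + 4 + 4 = 9.5

9.5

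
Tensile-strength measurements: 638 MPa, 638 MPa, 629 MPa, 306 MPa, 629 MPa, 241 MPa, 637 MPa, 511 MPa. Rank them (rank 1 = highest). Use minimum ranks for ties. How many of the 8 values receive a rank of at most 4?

5

Sorted (descending): 638, 638, 637, 629, 629, 511, 306, 241
The 2 values of 638 occupy positions 1–2 → each gets rank 1.
The 2 values of 629 occupy positions 4–5 → each gets rank 4.
Ranks ≤ 4: {1, 1, 3, 4, 4} → 5 values.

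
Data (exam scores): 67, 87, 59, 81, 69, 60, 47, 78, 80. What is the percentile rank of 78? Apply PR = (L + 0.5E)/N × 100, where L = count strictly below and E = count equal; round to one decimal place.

N = 9.
Strictly below 78: 5. Equal to 78: 1.
PR = (5 + 0.5·1)/9 × 100 = 61.1

61.1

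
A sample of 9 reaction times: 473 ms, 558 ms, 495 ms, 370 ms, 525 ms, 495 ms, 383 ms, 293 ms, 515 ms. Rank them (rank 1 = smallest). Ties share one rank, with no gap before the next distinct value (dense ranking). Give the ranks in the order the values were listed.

Sorted (ascending): 293, 370, 383, 473, 495, 495, 515, 525, 558
The 2 values of 495 share dense rank 5.
Remaining distinct values take the next consecutive integers.

4, 8, 5, 2, 7, 5, 3, 1, 6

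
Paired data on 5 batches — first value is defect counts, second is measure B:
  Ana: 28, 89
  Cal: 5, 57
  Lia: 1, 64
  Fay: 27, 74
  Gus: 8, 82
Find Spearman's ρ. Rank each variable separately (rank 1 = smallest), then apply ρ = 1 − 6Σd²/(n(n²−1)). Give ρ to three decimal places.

Ranks of variable 1: 5, 2, 1, 4, 3
Ranks of variable 2: 5, 1, 2, 3, 4
d = r₁ − r₂: 0, 1, -1, 1, -1
d²: 0, 1, 1, 1, 1; Σd² = 4
ρ = 1 − 6·4/(5·24) = 1 − 24/120 = 0.800

0.800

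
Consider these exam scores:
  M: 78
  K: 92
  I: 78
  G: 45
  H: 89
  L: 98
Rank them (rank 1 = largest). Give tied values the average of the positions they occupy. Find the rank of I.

Sorted (descending): 98, 92, 89, 78, 78, 45
The 2 values of 78 occupy positions 4–5 → average rank (4+5)/2 = 4.5.
I has value 78 → rank 4.5.

4.5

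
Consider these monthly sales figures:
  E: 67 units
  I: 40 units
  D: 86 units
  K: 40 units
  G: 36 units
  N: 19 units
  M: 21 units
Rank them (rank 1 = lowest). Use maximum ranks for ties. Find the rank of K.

5

Sorted (ascending): 19, 21, 36, 40, 40, 67, 86
The 2 values of 40 occupy positions 4–5 → each gets rank 5.
K has value 40 units → rank 5.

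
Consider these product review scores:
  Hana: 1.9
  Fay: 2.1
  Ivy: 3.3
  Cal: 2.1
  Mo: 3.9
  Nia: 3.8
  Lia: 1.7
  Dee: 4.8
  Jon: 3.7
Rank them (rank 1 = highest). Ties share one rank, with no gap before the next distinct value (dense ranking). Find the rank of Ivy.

5

Sorted (descending): 4.8, 3.9, 3.8, 3.7, 3.3, 2.1, 2.1, 1.9, 1.7
The 2 values of 2.1 share dense rank 6.
Remaining distinct values take the next consecutive integers.
Ivy has value 3.3 → rank 5.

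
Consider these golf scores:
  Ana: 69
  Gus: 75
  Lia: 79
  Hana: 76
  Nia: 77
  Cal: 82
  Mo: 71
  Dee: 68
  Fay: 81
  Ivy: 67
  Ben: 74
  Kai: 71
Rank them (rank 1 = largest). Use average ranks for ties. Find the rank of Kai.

8.5

Sorted (descending): 82, 81, 79, 77, 76, 75, 74, 71, 71, 69, 68, 67
The 2 values of 71 occupy positions 8–9 → average rank (8+9)/2 = 8.5.
Kai has value 71 → rank 8.5.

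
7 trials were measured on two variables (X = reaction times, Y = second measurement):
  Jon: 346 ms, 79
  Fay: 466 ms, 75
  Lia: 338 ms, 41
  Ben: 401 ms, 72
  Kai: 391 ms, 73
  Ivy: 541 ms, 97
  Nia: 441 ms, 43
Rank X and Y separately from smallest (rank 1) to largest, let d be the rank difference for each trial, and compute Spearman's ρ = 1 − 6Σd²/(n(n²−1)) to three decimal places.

Ranks of variable 1: 2, 6, 1, 4, 3, 7, 5
Ranks of variable 2: 6, 5, 1, 3, 4, 7, 2
d = r₁ − r₂: -4, 1, 0, 1, -1, 0, 3
d²: 16, 1, 0, 1, 1, 0, 9; Σd² = 28
ρ = 1 − 6·28/(7·48) = 1 − 168/336 = 0.500

0.500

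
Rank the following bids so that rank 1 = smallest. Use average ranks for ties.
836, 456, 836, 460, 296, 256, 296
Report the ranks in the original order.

Sorted (ascending): 256, 296, 296, 456, 460, 836, 836
The 2 values of 296 occupy positions 2–3 → average rank (2+3)/2 = 2.5.
The 2 values of 836 occupy positions 6–7 → average rank (6+7)/2 = 6.5.

6.5, 4, 6.5, 5, 2.5, 1, 2.5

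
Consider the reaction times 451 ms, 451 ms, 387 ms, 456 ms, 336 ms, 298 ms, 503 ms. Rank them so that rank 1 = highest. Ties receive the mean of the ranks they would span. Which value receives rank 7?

Sorted (descending): 503, 456, 451, 451, 387, 336, 298
The 2 values of 451 occupy positions 3–4 → average rank (3+4)/2 = 3.5.
Rank 7 → value 298.

298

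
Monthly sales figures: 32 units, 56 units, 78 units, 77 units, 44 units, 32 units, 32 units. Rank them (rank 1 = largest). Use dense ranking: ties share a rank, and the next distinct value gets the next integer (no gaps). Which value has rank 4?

Sorted (descending): 78, 77, 56, 44, 32, 32, 32
The 3 values of 32 share dense rank 5.
Remaining distinct values take the next consecutive integers.
Rank 4 → value 44.

44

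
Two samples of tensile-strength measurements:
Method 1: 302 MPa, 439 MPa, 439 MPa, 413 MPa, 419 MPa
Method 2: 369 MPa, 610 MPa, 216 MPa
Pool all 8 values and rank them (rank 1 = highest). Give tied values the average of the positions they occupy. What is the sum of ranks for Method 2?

Sorted (descending): 610, 439, 439, 419, 413, 369, 302, 216
The 2 values of 439 occupy positions 2–3 → average rank (2+3)/2 = 2.5.
Method 2 values → pooled ranks: 369→6, 610→1, 216→8
Rank sum = 6 + 1 + 8 = 15

15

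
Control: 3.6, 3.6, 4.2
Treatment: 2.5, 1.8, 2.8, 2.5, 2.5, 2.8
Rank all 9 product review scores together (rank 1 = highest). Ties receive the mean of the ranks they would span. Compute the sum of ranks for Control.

Sorted (descending): 4.2, 3.6, 3.6, 2.8, 2.8, 2.5, 2.5, 2.5, 1.8
The 2 values of 3.6 occupy positions 2–3 → average rank (2+3)/2 = 2.5.
The 2 values of 2.8 occupy positions 4–5 → average rank (4+5)/2 = 4.5.
The 3 values of 2.5 occupy positions 6–8 → average rank 7.
Control values → pooled ranks: 3.6→2.5, 3.6→2.5, 4.2→1
Rank sum = 2.5 + 2.5 + 1 = 6

6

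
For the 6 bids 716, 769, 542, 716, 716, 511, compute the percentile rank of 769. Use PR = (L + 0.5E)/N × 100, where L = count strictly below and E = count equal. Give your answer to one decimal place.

91.7

N = 6.
Strictly below 769: 5. Equal to 769: 1.
PR = (5 + 0.5·1)/6 × 100 = 91.7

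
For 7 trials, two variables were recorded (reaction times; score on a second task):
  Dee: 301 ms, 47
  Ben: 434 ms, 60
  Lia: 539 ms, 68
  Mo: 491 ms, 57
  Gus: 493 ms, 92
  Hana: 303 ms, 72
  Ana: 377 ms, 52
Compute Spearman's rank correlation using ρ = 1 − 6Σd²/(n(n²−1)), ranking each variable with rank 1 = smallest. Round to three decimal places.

0.536

Ranks of variable 1: 1, 4, 7, 5, 6, 2, 3
Ranks of variable 2: 1, 4, 5, 3, 7, 6, 2
d = r₁ − r₂: 0, 0, 2, 2, -1, -4, 1
d²: 0, 0, 4, 4, 1, 16, 1; Σd² = 26
ρ = 1 − 6·26/(7·48) = 1 − 156/336 = 0.536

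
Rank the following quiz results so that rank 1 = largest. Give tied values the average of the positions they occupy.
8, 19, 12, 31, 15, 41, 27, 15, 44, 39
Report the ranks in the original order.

Sorted (descending): 44, 41, 39, 31, 27, 19, 15, 15, 12, 8
The 2 values of 15 occupy positions 7–8 → average rank (7+8)/2 = 7.5.

10, 6, 9, 4, 7.5, 2, 5, 7.5, 1, 3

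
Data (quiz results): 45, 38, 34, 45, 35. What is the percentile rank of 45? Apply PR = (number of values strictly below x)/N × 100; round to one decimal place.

N = 5.
Strictly below 45: 3. Equal to 45: 2.
PR = 3/5 × 100 = 60.0

60.0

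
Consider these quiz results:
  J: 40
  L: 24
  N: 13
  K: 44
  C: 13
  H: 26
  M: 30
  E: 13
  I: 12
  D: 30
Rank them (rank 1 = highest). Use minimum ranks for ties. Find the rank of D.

3

Sorted (descending): 44, 40, 30, 30, 26, 24, 13, 13, 13, 12
The 2 values of 30 occupy positions 3–4 → each gets rank 3.
The 3 values of 13 occupy positions 7–9 → each gets rank 7.
D has value 30 → rank 3.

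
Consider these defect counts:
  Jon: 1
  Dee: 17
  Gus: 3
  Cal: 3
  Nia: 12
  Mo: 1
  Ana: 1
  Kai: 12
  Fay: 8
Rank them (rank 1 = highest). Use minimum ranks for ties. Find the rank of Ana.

7

Sorted (descending): 17, 12, 12, 8, 3, 3, 1, 1, 1
The 2 values of 12 occupy positions 2–3 → each gets rank 2.
The 2 values of 3 occupy positions 5–6 → each gets rank 5.
The 3 values of 1 occupy positions 7–9 → each gets rank 7.
Ana has value 1 → rank 7.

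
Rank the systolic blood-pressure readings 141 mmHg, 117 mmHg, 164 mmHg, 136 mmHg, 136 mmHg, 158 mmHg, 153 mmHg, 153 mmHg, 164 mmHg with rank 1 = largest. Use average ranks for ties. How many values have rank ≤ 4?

3

Sorted (descending): 164, 164, 158, 153, 153, 141, 136, 136, 117
The 2 values of 164 occupy positions 1–2 → average rank (1+2)/2 = 1.5.
The 2 values of 153 occupy positions 4–5 → average rank (4+5)/2 = 4.5.
The 2 values of 136 occupy positions 7–8 → average rank (7+8)/2 = 7.5.
Ranks ≤ 4: {1.5, 1.5, 3} → 3 values.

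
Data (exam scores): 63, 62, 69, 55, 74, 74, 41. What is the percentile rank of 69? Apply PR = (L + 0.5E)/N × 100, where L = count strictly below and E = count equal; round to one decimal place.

N = 7.
Strictly below 69: 4. Equal to 69: 1.
PR = (4 + 0.5·1)/7 × 100 = 64.3

64.3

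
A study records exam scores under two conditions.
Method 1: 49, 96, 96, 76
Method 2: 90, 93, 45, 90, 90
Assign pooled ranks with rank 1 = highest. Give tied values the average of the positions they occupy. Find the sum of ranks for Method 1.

18

Sorted (descending): 96, 96, 93, 90, 90, 90, 76, 49, 45
The 2 values of 96 occupy positions 1–2 → average rank (1+2)/2 = 1.5.
The 3 values of 90 occupy positions 4–6 → average rank 5.
Method 1 values → pooled ranks: 49→8, 96→1.5, 96→1.5, 76→7
Rank sum = 8 + 1.5 + 1.5 + 7 = 18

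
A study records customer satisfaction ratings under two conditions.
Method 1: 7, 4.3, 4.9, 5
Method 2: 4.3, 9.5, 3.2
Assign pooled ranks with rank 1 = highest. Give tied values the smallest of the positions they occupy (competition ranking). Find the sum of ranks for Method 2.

13

Sorted (descending): 9.5, 7, 5, 4.9, 4.3, 4.3, 3.2
The 2 values of 4.3 occupy positions 5–6 → each gets rank 5.
Method 2 values → pooled ranks: 4.3→5, 9.5→1, 3.2→7
Rank sum = 5 + 1 + 7 = 13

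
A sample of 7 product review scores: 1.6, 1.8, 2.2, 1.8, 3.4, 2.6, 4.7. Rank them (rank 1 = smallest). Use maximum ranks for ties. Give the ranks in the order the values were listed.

Sorted (ascending): 1.6, 1.8, 1.8, 2.2, 2.6, 3.4, 4.7
The 2 values of 1.8 occupy positions 2–3 → each gets rank 3.

1, 3, 4, 3, 6, 5, 7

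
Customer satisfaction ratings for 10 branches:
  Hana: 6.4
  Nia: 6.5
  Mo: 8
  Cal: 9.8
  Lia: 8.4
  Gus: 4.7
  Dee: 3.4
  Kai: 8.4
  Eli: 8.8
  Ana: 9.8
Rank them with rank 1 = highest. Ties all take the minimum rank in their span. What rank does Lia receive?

Sorted (descending): 9.8, 9.8, 8.8, 8.4, 8.4, 8, 6.5, 6.4, 4.7, 3.4
The 2 values of 9.8 occupy positions 1–2 → each gets rank 1.
The 2 values of 8.4 occupy positions 4–5 → each gets rank 4.
Lia has value 8.4 → rank 4.

4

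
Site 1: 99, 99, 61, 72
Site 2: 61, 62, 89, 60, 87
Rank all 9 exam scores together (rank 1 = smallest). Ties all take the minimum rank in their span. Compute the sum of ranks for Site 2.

Sorted (ascending): 60, 61, 61, 62, 72, 87, 89, 99, 99
The 2 values of 61 occupy positions 2–3 → each gets rank 2.
The 2 values of 99 occupy positions 8–9 → each gets rank 8.
Site 2 values → pooled ranks: 61→2, 62→4, 89→7, 60→1, 87→6
Rank sum = 2 + 4 + 7 + 1 + 6 = 20

20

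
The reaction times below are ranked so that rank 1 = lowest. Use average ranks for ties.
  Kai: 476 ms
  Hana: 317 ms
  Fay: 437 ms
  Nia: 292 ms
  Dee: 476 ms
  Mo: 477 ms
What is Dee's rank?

Sorted (ascending): 292, 317, 437, 476, 476, 477
The 2 values of 476 occupy positions 4–5 → average rank (4+5)/2 = 4.5.
Dee has value 476 ms → rank 4.5.

4.5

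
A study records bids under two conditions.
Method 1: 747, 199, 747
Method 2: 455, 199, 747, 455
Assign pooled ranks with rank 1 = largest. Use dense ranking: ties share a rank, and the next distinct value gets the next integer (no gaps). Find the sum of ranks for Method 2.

Sorted (descending): 747, 747, 747, 455, 455, 199, 199
The 3 values of 747 share dense rank 1.
The 2 values of 455 share dense rank 2.
The 2 values of 199 share dense rank 3.
Method 2 values → pooled ranks: 455→2, 199→3, 747→1, 455→2
Rank sum = 2 + 3 + 1 + 2 = 8

8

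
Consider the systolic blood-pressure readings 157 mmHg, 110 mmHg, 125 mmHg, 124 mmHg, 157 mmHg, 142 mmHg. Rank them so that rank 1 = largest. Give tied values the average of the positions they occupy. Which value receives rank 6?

Sorted (descending): 157, 157, 142, 125, 124, 110
The 2 values of 157 occupy positions 1–2 → average rank (1+2)/2 = 1.5.
Rank 6 → value 110.

110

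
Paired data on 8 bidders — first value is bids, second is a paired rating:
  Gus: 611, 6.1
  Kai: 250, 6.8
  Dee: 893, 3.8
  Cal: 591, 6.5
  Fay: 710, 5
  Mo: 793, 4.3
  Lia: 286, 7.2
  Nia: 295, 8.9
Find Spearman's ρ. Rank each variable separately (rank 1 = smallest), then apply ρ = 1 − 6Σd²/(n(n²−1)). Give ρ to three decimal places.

Ranks of variable 1: 5, 1, 8, 4, 6, 7, 2, 3
Ranks of variable 2: 4, 6, 1, 5, 3, 2, 7, 8
d = r₁ − r₂: 1, -5, 7, -1, 3, 5, -5, -5
d²: 1, 25, 49, 1, 9, 25, 25, 25; Σd² = 160
ρ = 1 − 6·160/(8·63) = 1 − 960/504 = -0.905

-0.905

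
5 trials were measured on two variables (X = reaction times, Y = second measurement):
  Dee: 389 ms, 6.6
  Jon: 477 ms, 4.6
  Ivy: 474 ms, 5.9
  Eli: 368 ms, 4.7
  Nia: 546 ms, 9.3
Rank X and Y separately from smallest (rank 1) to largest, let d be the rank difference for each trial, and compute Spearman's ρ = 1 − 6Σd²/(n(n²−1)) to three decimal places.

0.300

Ranks of variable 1: 2, 4, 3, 1, 5
Ranks of variable 2: 4, 1, 3, 2, 5
d = r₁ − r₂: -2, 3, 0, -1, 0
d²: 4, 9, 0, 1, 0; Σd² = 14
ρ = 1 − 6·14/(5·24) = 1 − 84/120 = 0.300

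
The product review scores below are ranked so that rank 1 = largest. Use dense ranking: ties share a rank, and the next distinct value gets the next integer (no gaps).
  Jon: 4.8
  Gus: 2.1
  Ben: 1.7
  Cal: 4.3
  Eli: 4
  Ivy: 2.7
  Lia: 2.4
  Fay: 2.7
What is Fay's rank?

4

Sorted (descending): 4.8, 4.3, 4, 2.7, 2.7, 2.4, 2.1, 1.7
The 2 values of 2.7 share dense rank 4.
Remaining distinct values take the next consecutive integers.
Fay has value 2.7 → rank 4.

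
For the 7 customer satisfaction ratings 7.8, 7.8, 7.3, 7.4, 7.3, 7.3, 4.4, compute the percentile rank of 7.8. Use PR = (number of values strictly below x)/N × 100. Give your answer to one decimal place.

N = 7.
Strictly below 7.8: 5. Equal to 7.8: 2.
PR = 5/7 × 100 = 71.4

71.4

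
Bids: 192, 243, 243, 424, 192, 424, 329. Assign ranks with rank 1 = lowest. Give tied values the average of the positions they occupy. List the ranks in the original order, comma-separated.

Sorted (ascending): 192, 192, 243, 243, 329, 424, 424
The 2 values of 192 occupy positions 1–2 → average rank (1+2)/2 = 1.5.
The 2 values of 243 occupy positions 3–4 → average rank (3+4)/2 = 3.5.
The 2 values of 424 occupy positions 6–7 → average rank (6+7)/2 = 6.5.

1.5, 3.5, 3.5, 6.5, 1.5, 6.5, 5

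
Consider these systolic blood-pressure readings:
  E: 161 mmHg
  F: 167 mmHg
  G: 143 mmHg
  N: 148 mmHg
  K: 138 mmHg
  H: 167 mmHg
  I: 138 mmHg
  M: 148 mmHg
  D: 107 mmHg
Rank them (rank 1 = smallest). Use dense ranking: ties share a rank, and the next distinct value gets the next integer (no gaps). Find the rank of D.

Sorted (ascending): 107, 138, 138, 143, 148, 148, 161, 167, 167
The 2 values of 138 share dense rank 2.
The 2 values of 148 share dense rank 4.
The 2 values of 167 share dense rank 6.
Remaining distinct values take the next consecutive integers.
D has value 107 mmHg → rank 1.

1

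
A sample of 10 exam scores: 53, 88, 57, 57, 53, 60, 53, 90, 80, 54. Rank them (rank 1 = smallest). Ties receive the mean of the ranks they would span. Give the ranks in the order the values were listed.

Sorted (ascending): 53, 53, 53, 54, 57, 57, 60, 80, 88, 90
The 3 values of 53 occupy positions 1–3 → average rank 2.
The 2 values of 57 occupy positions 5–6 → average rank (5+6)/2 = 5.5.

2, 9, 5.5, 5.5, 2, 7, 2, 10, 8, 4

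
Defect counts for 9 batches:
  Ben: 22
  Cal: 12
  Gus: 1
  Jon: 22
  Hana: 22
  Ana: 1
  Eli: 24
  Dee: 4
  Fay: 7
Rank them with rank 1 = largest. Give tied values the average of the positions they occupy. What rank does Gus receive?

Sorted (descending): 24, 22, 22, 22, 12, 7, 4, 1, 1
The 3 values of 22 occupy positions 2–4 → average rank 3.
The 2 values of 1 occupy positions 8–9 → average rank (8+9)/2 = 8.5.
Gus has value 1 → rank 8.5.

8.5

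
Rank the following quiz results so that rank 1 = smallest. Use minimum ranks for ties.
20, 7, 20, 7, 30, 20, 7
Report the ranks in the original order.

Sorted (ascending): 7, 7, 7, 20, 20, 20, 30
The 3 values of 7 occupy positions 1–3 → each gets rank 1.
The 3 values of 20 occupy positions 4–6 → each gets rank 4.

4, 1, 4, 1, 7, 4, 1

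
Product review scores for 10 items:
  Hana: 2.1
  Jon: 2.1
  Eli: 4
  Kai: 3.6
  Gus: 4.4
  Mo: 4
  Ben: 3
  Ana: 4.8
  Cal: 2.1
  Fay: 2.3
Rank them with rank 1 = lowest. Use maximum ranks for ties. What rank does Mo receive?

Sorted (ascending): 2.1, 2.1, 2.1, 2.3, 3, 3.6, 4, 4, 4.4, 4.8
The 3 values of 2.1 occupy positions 1–3 → each gets rank 3.
The 2 values of 4 occupy positions 7–8 → each gets rank 8.
Mo has value 4 → rank 8.

8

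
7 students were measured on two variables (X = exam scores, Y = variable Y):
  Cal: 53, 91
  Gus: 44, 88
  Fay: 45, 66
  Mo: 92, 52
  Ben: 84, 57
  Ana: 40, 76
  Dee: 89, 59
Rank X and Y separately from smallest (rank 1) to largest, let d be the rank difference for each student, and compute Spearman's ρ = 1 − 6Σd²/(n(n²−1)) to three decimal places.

Ranks of variable 1: 4, 2, 3, 7, 5, 1, 6
Ranks of variable 2: 7, 6, 4, 1, 2, 5, 3
d = r₁ − r₂: -3, -4, -1, 6, 3, -4, 3
d²: 9, 16, 1, 36, 9, 16, 9; Σd² = 96
ρ = 1 − 6·96/(7·48) = 1 − 576/336 = -0.714

-0.714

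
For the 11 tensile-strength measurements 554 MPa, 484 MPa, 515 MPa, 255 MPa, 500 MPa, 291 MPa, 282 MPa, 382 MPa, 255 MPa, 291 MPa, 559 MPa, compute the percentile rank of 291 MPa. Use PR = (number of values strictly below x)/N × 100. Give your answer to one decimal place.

27.3

N = 11.
Strictly below 291: 3. Equal to 291: 2.
PR = 3/11 × 100 = 27.3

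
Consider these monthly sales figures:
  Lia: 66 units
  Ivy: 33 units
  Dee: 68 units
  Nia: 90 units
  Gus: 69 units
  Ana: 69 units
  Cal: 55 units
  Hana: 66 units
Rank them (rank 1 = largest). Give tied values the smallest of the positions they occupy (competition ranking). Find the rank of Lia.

Sorted (descending): 90, 69, 69, 68, 66, 66, 55, 33
The 2 values of 69 occupy positions 2–3 → each gets rank 2.
The 2 values of 66 occupy positions 5–6 → each gets rank 5.
Lia has value 66 units → rank 5.

5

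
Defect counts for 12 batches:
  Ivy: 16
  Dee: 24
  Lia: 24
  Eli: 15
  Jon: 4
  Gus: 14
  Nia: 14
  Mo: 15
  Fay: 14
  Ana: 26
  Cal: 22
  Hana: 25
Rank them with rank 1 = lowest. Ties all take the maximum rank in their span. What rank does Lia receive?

10

Sorted (ascending): 4, 14, 14, 14, 15, 15, 16, 22, 24, 24, 25, 26
The 3 values of 14 occupy positions 2–4 → each gets rank 4.
The 2 values of 15 occupy positions 5–6 → each gets rank 6.
The 2 values of 24 occupy positions 9–10 → each gets rank 10.
Lia has value 24 → rank 10.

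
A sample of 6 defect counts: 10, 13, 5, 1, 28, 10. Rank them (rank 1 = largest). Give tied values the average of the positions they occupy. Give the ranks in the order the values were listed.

Sorted (descending): 28, 13, 10, 10, 5, 1
The 2 values of 10 occupy positions 3–4 → average rank (3+4)/2 = 3.5.

3.5, 2, 5, 6, 1, 3.5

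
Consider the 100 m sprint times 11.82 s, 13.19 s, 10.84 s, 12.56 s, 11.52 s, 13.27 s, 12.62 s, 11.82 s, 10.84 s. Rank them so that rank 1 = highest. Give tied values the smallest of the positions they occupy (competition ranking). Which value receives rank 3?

Sorted (descending): 13.27, 13.19, 12.62, 12.56, 11.82, 11.82, 11.52, 10.84, 10.84
The 2 values of 11.82 occupy positions 5–6 → each gets rank 5.
The 2 values of 10.84 occupy positions 8–9 → each gets rank 8.
Rank 3 → value 12.62.

12.62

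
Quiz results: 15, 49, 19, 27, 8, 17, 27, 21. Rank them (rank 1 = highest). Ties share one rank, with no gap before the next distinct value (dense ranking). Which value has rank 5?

Sorted (descending): 49, 27, 27, 21, 19, 17, 15, 8
The 2 values of 27 share dense rank 2.
Remaining distinct values take the next consecutive integers.
Rank 5 → value 17.

17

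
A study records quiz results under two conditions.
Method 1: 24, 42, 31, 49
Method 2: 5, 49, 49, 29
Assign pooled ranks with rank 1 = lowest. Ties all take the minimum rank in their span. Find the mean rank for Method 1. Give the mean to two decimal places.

4.25

Sorted (ascending): 5, 24, 29, 31, 42, 49, 49, 49
The 3 values of 49 occupy positions 6–8 → each gets rank 6.
Method 1 values → pooled ranks: 24→2, 42→5, 31→4, 49→6
Mean rank = (2 + 5 + 4 + 6) / 4 = 4.25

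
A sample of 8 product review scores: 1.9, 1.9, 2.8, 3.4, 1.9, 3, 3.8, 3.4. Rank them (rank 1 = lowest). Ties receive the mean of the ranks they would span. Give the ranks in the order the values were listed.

Sorted (ascending): 1.9, 1.9, 1.9, 2.8, 3, 3.4, 3.4, 3.8
The 3 values of 1.9 occupy positions 1–3 → average rank 2.
The 2 values of 3.4 occupy positions 6–7 → average rank (6+7)/2 = 6.5.

2, 2, 4, 6.5, 2, 5, 8, 6.5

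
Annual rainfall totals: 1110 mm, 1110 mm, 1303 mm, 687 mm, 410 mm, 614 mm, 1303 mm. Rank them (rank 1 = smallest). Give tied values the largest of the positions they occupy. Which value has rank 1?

410

Sorted (ascending): 410, 614, 687, 1110, 1110, 1303, 1303
The 2 values of 1110 occupy positions 4–5 → each gets rank 5.
The 2 values of 1303 occupy positions 6–7 → each gets rank 7.
Rank 1 → value 410.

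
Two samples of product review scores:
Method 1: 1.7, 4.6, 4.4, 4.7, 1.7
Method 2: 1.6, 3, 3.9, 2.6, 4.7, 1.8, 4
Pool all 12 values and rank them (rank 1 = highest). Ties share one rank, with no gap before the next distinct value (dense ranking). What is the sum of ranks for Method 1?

Sorted (descending): 4.7, 4.7, 4.6, 4.4, 4, 3.9, 3, 2.6, 1.8, 1.7, 1.7, 1.6
The 2 values of 4.7 share dense rank 1.
The 2 values of 1.7 share dense rank 9.
Remaining distinct values take the next consecutive integers.
Method 1 values → pooled ranks: 1.7→9, 4.6→2, 4.4→3, 4.7→1, 1.7→9
Rank sum = 9 + 2 + 3 + 1 + 9 = 24

24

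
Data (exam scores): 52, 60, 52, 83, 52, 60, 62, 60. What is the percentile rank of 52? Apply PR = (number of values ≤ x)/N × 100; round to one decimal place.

N = 8.
Strictly below 52: 0. Equal to 52: 3.
PR = 3/8 × 100 = 37.5

37.5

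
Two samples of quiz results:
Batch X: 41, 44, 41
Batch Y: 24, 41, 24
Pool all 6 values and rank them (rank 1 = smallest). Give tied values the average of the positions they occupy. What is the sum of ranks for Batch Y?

Sorted (ascending): 24, 24, 41, 41, 41, 44
The 2 values of 24 occupy positions 1–2 → average rank (1+2)/2 = 1.5.
The 3 values of 41 occupy positions 3–5 → average rank 4.
Batch Y values → pooled ranks: 24→1.5, 41→4, 24→1.5
Rank sum = 1.5 + 4 + 1.5 = 7

7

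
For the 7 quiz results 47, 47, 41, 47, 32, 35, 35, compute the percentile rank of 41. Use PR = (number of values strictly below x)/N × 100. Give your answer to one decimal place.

42.9

N = 7.
Strictly below 41: 3. Equal to 41: 1.
PR = 3/7 × 100 = 42.9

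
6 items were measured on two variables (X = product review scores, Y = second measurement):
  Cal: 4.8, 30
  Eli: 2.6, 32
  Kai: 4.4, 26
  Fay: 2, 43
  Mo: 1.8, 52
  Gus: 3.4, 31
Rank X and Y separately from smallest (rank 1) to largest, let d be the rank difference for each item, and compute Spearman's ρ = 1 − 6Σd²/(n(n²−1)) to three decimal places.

Ranks of variable 1: 6, 3, 5, 2, 1, 4
Ranks of variable 2: 2, 4, 1, 5, 6, 3
d = r₁ − r₂: 4, -1, 4, -3, -5, 1
d²: 16, 1, 16, 9, 25, 1; Σd² = 68
ρ = 1 − 6·68/(6·35) = 1 − 408/210 = -0.943

-0.943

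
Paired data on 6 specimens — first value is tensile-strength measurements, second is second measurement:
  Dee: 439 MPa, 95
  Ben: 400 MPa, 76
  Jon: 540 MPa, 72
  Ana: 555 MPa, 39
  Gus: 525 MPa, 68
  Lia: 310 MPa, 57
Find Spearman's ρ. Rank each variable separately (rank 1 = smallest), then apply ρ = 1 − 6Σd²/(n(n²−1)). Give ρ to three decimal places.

-0.314

Ranks of variable 1: 3, 2, 5, 6, 4, 1
Ranks of variable 2: 6, 5, 4, 1, 3, 2
d = r₁ − r₂: -3, -3, 1, 5, 1, -1
d²: 9, 9, 1, 25, 1, 1; Σd² = 46
ρ = 1 − 6·46/(6·35) = 1 − 276/210 = -0.314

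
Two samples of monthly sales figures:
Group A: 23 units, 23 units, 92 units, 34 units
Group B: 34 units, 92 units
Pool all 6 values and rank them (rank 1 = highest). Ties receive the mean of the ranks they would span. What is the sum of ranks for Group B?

5

Sorted (descending): 92, 92, 34, 34, 23, 23
The 2 values of 92 occupy positions 1–2 → average rank (1+2)/2 = 1.5.
The 2 values of 34 occupy positions 3–4 → average rank (3+4)/2 = 3.5.
The 2 values of 23 occupy positions 5–6 → average rank (5+6)/2 = 5.5.
Group B values → pooled ranks: 34→3.5, 92→1.5
Rank sum = 3.5 + 1.5 = 5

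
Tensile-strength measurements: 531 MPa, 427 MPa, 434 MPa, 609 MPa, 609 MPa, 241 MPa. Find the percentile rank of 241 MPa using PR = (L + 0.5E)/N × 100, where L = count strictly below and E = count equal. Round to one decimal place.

N = 6.
Strictly below 241: 0. Equal to 241: 1.
PR = (0 + 0.5·1)/6 × 100 = 8.3

8.3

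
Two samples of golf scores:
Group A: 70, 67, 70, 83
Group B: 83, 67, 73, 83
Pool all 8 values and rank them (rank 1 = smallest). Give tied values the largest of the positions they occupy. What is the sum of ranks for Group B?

Sorted (ascending): 67, 67, 70, 70, 73, 83, 83, 83
The 2 values of 67 occupy positions 1–2 → each gets rank 2.
The 2 values of 70 occupy positions 3–4 → each gets rank 4.
The 3 values of 83 occupy positions 6–8 → each gets rank 8.
Group B values → pooled ranks: 83→8, 67→2, 73→5, 83→8
Rank sum = 8 + 2 + 5 + 8 = 23

23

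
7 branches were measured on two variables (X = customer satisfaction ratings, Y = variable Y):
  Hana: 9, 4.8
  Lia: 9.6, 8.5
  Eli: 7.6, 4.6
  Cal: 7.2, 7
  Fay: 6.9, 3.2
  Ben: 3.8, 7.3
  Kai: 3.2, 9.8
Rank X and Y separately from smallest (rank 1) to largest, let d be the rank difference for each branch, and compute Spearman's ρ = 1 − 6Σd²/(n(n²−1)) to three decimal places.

-0.214

Ranks of variable 1: 6, 7, 5, 4, 3, 2, 1
Ranks of variable 2: 3, 6, 2, 4, 1, 5, 7
d = r₁ − r₂: 3, 1, 3, 0, 2, -3, -6
d²: 9, 1, 9, 0, 4, 9, 36; Σd² = 68
ρ = 1 − 6·68/(7·48) = 1 − 408/336 = -0.214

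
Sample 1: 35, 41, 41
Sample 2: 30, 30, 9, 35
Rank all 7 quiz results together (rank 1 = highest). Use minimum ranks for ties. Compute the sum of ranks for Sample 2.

20

Sorted (descending): 41, 41, 35, 35, 30, 30, 9
The 2 values of 41 occupy positions 1–2 → each gets rank 1.
The 2 values of 35 occupy positions 3–4 → each gets rank 3.
The 2 values of 30 occupy positions 5–6 → each gets rank 5.
Sample 2 values → pooled ranks: 30→5, 30→5, 9→7, 35→3
Rank sum = 5 + 5 + 7 + 3 = 20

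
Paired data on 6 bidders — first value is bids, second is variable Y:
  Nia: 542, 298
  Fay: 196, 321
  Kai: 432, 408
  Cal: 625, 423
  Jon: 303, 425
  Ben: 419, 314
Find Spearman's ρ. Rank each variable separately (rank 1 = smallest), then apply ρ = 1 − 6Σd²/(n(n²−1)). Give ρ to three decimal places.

Ranks of variable 1: 5, 1, 4, 6, 2, 3
Ranks of variable 2: 1, 3, 4, 5, 6, 2
d = r₁ − r₂: 4, -2, 0, 1, -4, 1
d²: 16, 4, 0, 1, 16, 1; Σd² = 38
ρ = 1 − 6·38/(6·35) = 1 − 228/210 = -0.086

-0.086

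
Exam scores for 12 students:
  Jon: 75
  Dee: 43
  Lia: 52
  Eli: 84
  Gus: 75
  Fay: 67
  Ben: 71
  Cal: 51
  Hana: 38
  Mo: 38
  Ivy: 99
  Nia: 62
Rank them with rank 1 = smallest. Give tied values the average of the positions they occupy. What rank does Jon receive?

Sorted (ascending): 38, 38, 43, 51, 52, 62, 67, 71, 75, 75, 84, 99
The 2 values of 38 occupy positions 1–2 → average rank (1+2)/2 = 1.5.
The 2 values of 75 occupy positions 9–10 → average rank (9+10)/2 = 9.5.
Jon has value 75 → rank 9.5.

9.5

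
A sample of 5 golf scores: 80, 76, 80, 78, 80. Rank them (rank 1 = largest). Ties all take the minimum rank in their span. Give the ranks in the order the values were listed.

1, 5, 1, 4, 1

Sorted (descending): 80, 80, 80, 78, 76
The 3 values of 80 occupy positions 1–3 → each gets rank 1.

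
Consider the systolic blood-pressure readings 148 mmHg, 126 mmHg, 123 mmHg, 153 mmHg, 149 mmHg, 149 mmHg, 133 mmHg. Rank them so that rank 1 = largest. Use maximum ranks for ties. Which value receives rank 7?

Sorted (descending): 153, 149, 149, 148, 133, 126, 123
The 2 values of 149 occupy positions 2–3 → each gets rank 3.
Rank 7 → value 123.

123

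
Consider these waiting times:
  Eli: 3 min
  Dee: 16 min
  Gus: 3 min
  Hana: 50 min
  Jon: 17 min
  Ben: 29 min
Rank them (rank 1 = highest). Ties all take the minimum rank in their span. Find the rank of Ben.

Sorted (descending): 50, 29, 17, 16, 3, 3
The 2 values of 3 occupy positions 5–6 → each gets rank 5.
Ben has value 29 min → rank 2.

2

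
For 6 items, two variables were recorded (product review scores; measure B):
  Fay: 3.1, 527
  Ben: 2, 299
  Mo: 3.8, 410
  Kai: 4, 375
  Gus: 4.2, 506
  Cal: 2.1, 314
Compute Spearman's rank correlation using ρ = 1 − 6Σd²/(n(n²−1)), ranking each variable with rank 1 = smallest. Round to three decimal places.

0.600

Ranks of variable 1: 3, 1, 4, 5, 6, 2
Ranks of variable 2: 6, 1, 4, 3, 5, 2
d = r₁ − r₂: -3, 0, 0, 2, 1, 0
d²: 9, 0, 0, 4, 1, 0; Σd² = 14
ρ = 1 − 6·14/(6·35) = 1 − 84/210 = 0.600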